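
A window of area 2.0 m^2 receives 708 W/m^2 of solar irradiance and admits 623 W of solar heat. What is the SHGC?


Rearrange Q = Area * SHGC * Irradiance:
  SHGC = Q / (Area * Irradiance)
  SHGC = 623 / (2.0 * 708) = 0.44

0.44


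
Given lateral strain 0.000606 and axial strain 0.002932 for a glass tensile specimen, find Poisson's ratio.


Poisson's ratio: nu = lateral strain / axial strain
  nu = 0.000606 / 0.002932 = 0.2067

0.2067


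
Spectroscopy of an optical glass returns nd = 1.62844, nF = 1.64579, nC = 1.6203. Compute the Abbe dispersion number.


Abbe number formula: Vd = (nd - 1) / (nF - nC)
  nd - 1 = 1.62844 - 1 = 0.62844
  nF - nC = 1.64579 - 1.6203 = 0.02549
  Vd = 0.62844 / 0.02549 = 24.65

24.65


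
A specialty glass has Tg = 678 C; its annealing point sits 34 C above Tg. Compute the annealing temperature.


The annealing temperature is Tg plus the offset:
  T_anneal = 678 + 34 = 712 C

712 C


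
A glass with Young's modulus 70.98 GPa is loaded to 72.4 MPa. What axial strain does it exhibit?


Rearrange E = sigma / epsilon:
  epsilon = sigma / E
  E (MPa) = 70.98 * 1000 = 70980
  epsilon = 72.4 / 70980 = 0.00102

0.00102


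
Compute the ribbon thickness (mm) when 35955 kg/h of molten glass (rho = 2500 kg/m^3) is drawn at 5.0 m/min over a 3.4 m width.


Ribbon cross-section from mass balance:
  Volume rate = throughput / density = 35955 / 2500 = 14.382 m^3/h
  thickness = volume rate / (speed * 60 * width), i.e.
  thickness = throughput / (60 * speed * width * density) * 1000
  thickness = 35955 / (60 * 5.0 * 3.4 * 2500) * 1000 = 14.1 mm

14.1 mm


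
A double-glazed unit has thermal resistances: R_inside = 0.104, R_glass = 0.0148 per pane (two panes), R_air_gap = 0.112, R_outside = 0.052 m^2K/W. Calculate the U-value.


Total thermal resistance (series):
  R_total = R_in + R_glass + R_air + R_glass + R_out
  R_total = 0.104 + 0.0148 + 0.112 + 0.0148 + 0.052 = 0.2976 m^2K/W
U-value = 1 / R_total = 1 / 0.2976 = 3.36 W/m^2K

3.36 W/m^2K


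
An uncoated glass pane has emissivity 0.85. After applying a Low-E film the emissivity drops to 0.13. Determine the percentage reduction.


Percentage reduction = (1 - coated/uncoated) * 100
  Ratio = 0.13 / 0.85 = 0.1529
  Reduction = (1 - 0.1529) * 100 = 84.7%

84.7%


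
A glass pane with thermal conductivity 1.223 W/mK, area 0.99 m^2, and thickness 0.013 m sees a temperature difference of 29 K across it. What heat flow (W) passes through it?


Fourier's law: Q = k * A * dT / t
  Q = 1.223 * 0.99 * 29 / 0.013
  Q = 35.11233 / 0.013 = 2700.9 W

2700.9 W


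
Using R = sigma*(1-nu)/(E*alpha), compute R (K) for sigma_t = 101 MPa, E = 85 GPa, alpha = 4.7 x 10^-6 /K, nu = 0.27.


Thermal shock resistance: R = sigma * (1 - nu) / (E * alpha)
  Numerator = 101 * (1 - 0.27) = 73.73
  Denominator = 85 * 1000 * (4.7 x 10^-6) = 0.3995
  R = 73.73 / 0.3995 = 184.6 K

184.6 K


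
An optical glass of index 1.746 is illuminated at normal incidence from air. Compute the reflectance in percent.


Fresnel reflectance at normal incidence:
  R = ((n - 1)/(n + 1))^2
  (n - 1)/(n + 1) = (1.746 - 1)/(1.746 + 1) = 0.271668
  R = 0.271668^2 = 0.0738035
  R(%) = 0.0738035 * 100 = 7.38%

7.38%


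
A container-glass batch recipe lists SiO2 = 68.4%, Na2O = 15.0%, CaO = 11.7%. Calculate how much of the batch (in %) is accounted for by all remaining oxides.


Sum the three major oxides:
  SiO2 + Na2O + CaO = 68.4 + 15.0 + 11.7 = 95.1%
Subtract from 100%:
  Others = 100 - 95.1 = 4.9%

4.9%


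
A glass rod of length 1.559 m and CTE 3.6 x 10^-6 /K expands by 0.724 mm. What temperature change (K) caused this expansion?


Rearrange dL = alpha * L0 * dT for dT:
  dT = dL / (alpha * L0)
  dL (m) = 0.724 / 1000 = 0.000724
  dT = 0.000724 / ((3.6 x 10^-6) * 1.559) = 129.0 K

129.0 K


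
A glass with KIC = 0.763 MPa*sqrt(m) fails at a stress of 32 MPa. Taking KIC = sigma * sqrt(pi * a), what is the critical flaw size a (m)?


Rearrange KIC = sigma * sqrt(pi * a):
  sqrt(pi * a) = KIC / sigma
  sqrt(pi * a) = 0.763 / 32 = 0.023844
  a = (KIC / sigma)^2 / pi
  a = 0.023844^2 / pi = 0.000181 m

0.000181 m


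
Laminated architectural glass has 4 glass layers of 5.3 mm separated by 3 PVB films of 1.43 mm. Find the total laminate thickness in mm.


Total thickness = glass contribution + PVB contribution
  Glass: 4 * 5.3 = 21.2 mm
  PVB: 3 * 1.43 = 4.29 mm
  Total = 21.2 + 4.29 = 25.49 mm

25.49 mm


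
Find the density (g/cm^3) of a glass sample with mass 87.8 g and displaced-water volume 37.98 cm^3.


Use the definition of density:
  rho = mass / volume
  rho = 87.8 / 37.98 = 2.312 g/cm^3

2.312 g/cm^3


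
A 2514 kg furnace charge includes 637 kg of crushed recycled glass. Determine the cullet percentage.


Cullet ratio = (cullet mass / total batch mass) * 100
  Ratio = 637 / 2514 * 100 = 25.34%

25.34%


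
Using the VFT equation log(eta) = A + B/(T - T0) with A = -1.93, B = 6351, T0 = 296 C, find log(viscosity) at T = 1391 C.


VFT equation: log(eta) = A + B / (T - T0)
  T - T0 = 1391 - 296 = 1095
  B / (T - T0) = 6351 / 1095 = 5.8
  log(eta) = -1.93 + 5.8 = 3.87

3.87


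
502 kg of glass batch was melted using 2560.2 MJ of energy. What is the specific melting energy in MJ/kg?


Rearrange E = m * s for s:
  s = E / m
  s = 2560.2 / 502 = 5.1 MJ/kg

5.1 MJ/kg


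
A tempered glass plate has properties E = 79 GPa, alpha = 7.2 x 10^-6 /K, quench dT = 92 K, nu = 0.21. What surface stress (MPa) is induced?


Tempering stress: sigma = E * alpha * dT / (1 - nu)
  E (MPa) = 79 * 1000 = 79000
  Numerator = 79000 * (7.2 x 10^-6) * 92 = 52.3296
  Denominator = 1 - 0.21 = 0.79
  sigma = 52.3296 / 0.79 = 66.2 MPa

66.2 MPa


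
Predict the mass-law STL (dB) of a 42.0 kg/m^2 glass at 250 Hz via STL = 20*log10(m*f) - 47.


Mass law: STL = 20 * log10(m * f) - 47
  m * f = 42.0 * 250 = 10500
  log10(10500) = 4.02119
  STL = 20 * 4.02119 - 47 = 80.4238 - 47 = 33.4 dB

33.4 dB


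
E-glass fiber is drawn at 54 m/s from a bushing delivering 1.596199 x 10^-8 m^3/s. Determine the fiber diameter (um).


Cross-sectional area from continuity:
  A = Q / v = 1.596199 x 10^-8 / 54 = 2.955924 x 10^-10 m^2
Diameter from circular cross-section:
  d = sqrt(4A / pi) * 10^6 (m -> um)
  d = sqrt(4 * 2.955924 x 10^-10 / pi) * 10^6 = 19.4 um

19.4 um


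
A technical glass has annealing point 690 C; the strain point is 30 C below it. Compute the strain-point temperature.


Strain point = annealing point - difference:
  T_strain = 690 - 30 = 660 C

660 C


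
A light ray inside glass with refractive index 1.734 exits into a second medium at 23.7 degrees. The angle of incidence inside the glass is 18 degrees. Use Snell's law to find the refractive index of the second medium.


Apply Snell's law: n1 * sin(theta1) = n2 * sin(theta2)
  n2 = n1 * sin(theta1) / sin(theta2)
  sin(18) = 0.309017
  sin(23.7) = 0.401948
  n2 = 1.734 * 0.309017 / 0.401948 = 1.3331

1.3331


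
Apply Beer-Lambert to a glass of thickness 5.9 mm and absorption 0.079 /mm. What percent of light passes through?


Beer-Lambert law: T = exp(-alpha * thickness)
  exponent = -0.079 * 5.9 = -0.4661
  T = exp(-0.4661) = 0.6274
  Percentage = 0.6274 * 100 = 62.74%

62.74%


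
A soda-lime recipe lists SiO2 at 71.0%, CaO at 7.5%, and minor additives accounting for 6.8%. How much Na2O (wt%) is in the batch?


Pieces sum to 100%:
  Na2O = 100 - (SiO2 + CaO + others)
  Na2O = 100 - (71.0 + 7.5 + 6.8) = 14.7%

14.7%


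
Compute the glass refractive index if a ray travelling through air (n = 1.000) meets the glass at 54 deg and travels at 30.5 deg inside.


Apply Snell's law: n1 * sin(theta1) = n2 * sin(theta2)
  n2 = n1 * sin(theta1) / sin(theta2)
  sin(54) = 0.809017
  sin(30.5) = 0.507538
  n2 = 1.000 * 0.809017 / 0.507538 = 1.594

1.594


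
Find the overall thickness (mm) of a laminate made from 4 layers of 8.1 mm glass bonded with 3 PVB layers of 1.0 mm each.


Total thickness = glass contribution + PVB contribution
  Glass: 4 * 8.1 = 32.4 mm
  PVB: 3 * 1.0 = 3.0 mm
  Total = 32.4 + 3.0 = 35.4 mm

35.4 mm


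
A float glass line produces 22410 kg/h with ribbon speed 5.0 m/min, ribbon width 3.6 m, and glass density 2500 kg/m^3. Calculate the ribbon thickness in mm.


Ribbon cross-section from mass balance:
  Volume rate = throughput / density = 22410 / 2500 = 8.964 m^3/h
  thickness = volume rate / (speed * 60 * width), i.e.
  thickness = throughput / (60 * speed * width * density) * 1000
  thickness = 22410 / (60 * 5.0 * 3.6 * 2500) * 1000 = 8.3 mm

8.3 mm


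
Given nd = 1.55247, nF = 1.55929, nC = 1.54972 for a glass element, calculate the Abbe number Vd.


Abbe number formula: Vd = (nd - 1) / (nF - nC)
  nd - 1 = 1.55247 - 1 = 0.55247
  nF - nC = 1.55929 - 1.54972 = 0.00957
  Vd = 0.55247 / 0.00957 = 57.73

57.73


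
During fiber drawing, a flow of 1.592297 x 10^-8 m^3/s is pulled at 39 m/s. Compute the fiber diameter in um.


Cross-sectional area from continuity:
  A = Q / v = 1.592297 x 10^-8 / 39 = 4.082813 x 10^-10 m^2
Diameter from circular cross-section:
  d = sqrt(4A / pi) * 10^6 (m -> um)
  d = sqrt(4 * 4.082813 x 10^-10 / pi) * 10^6 = 22.8 um

22.8 um


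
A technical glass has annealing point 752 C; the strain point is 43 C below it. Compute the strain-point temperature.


Strain point = annealing point - difference:
  T_strain = 752 - 43 = 709 C

709 C


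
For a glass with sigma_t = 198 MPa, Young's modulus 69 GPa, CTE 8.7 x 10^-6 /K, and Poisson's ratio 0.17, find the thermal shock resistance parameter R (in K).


Thermal shock resistance: R = sigma * (1 - nu) / (E * alpha)
  Numerator = 198 * (1 - 0.17) = 164.34
  Denominator = 69 * 1000 * (8.7 x 10^-6) = 0.6003
  R = 164.34 / 0.6003 = 273.8 K

273.8 K


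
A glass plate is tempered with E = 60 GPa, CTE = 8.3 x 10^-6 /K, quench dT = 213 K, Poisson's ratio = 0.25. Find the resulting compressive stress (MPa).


Tempering stress: sigma = E * alpha * dT / (1 - nu)
  E (MPa) = 60 * 1000 = 60000
  Numerator = 60000 * (8.3 x 10^-6) * 213 = 106.074
  Denominator = 1 - 0.25 = 0.75
  sigma = 106.074 / 0.75 = 141.4 MPa

141.4 MPa


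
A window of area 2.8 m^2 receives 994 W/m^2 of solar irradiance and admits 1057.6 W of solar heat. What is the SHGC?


Rearrange Q = Area * SHGC * Irradiance:
  SHGC = Q / (Area * Irradiance)
  SHGC = 1057.6 / (2.8 * 994) = 0.38

0.38


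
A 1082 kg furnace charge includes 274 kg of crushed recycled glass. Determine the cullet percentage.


Cullet ratio = (cullet mass / total batch mass) * 100
  Ratio = 274 / 1082 * 100 = 25.32%

25.32%


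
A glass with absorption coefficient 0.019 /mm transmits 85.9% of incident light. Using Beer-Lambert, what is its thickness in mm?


Rearrange T = exp(-alpha * thickness):
  thickness = -ln(T) / alpha
  T = 85.9/100 = 0.859
  ln(T) = -0.15199
  -ln(T) = 0.15199
  thickness = 0.15199 / 0.019 = 8.0 mm

8.0 mm


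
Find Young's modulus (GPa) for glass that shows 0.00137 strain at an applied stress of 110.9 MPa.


Young's modulus: E = stress / strain
  E = 110.9 MPa / 0.00137 = 80948.91 MPa
Convert to GPa: 80948.91 / 1000 = 80.95 GPa

80.95 GPa


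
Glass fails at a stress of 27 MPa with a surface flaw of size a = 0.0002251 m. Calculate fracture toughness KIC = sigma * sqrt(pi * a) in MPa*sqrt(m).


Fracture toughness: KIC = sigma * sqrt(pi * a)
  pi * a = pi * 0.0002251 = 0.000707173
  sqrt(pi * a) = 0.026593
  KIC = 27 * 0.026593 = 0.718 MPa*sqrt(m)

0.718 MPa*sqrt(m)


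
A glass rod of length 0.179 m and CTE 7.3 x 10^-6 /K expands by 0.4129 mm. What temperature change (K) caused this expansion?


Rearrange dL = alpha * L0 * dT for dT:
  dT = dL / (alpha * L0)
  dL (m) = 0.4129 / 1000 = 0.0004129
  dT = 0.0004129 / ((7.3 x 10^-6) * 0.179) = 316.0 K

316.0 K


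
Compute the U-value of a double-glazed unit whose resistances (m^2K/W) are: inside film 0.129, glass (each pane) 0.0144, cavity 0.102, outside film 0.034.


Total thermal resistance (series):
  R_total = R_in + R_glass + R_air + R_glass + R_out
  R_total = 0.129 + 0.0144 + 0.102 + 0.0144 + 0.034 = 0.2938 m^2K/W
U-value = 1 / R_total = 1 / 0.2938 = 3.404 W/m^2K

3.404 W/m^2K


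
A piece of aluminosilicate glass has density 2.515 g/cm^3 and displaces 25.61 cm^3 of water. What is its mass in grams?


Rearrange rho = m / V:
  m = rho * V
  m = 2.515 * 25.61 = 64.409 g

64.409 g


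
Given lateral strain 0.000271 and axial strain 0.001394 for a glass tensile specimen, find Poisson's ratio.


Poisson's ratio: nu = lateral strain / axial strain
  nu = 0.000271 / 0.001394 = 0.1944

0.1944


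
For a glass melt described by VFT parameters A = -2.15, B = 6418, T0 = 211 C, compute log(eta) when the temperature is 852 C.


VFT equation: log(eta) = A + B / (T - T0)
  T - T0 = 852 - 211 = 641
  B / (T - T0) = 6418 / 641 = 10.012
  log(eta) = -2.15 + 10.012 = 7.862

7.862


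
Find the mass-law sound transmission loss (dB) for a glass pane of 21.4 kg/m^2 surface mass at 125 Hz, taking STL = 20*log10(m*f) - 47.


Mass law: STL = 20 * log10(m * f) - 47
  m * f = 21.4 * 125 = 2675
  log10(2675) = 3.42732
  STL = 20 * 3.42732 - 47 = 68.5464 - 47 = 21.5 dB

21.5 dB


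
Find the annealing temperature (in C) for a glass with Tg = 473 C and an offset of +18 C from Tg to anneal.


The annealing temperature is Tg plus the offset:
  T_anneal = 473 + 18 = 491 C

491 C


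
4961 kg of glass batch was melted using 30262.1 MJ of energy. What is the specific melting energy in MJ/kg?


Rearrange E = m * s for s:
  s = E / m
  s = 30262.1 / 4961 = 6.1 MJ/kg

6.1 MJ/kg


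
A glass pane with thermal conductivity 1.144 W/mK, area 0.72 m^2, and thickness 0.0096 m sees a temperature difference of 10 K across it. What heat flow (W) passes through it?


Fourier's law: Q = k * A * dT / t
  Q = 1.144 * 0.72 * 10 / 0.0096
  Q = 8.2368 / 0.0096 = 858 W

858 W


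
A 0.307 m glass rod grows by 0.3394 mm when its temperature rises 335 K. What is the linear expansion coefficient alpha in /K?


Rearrange dL = alpha * L0 * dT for alpha:
  alpha = dL / (L0 * dT)
  alpha = (0.3394 / 1000) / (0.307 * 335) = 0.0000033 /K = 3.3 x 10^-6 /K

3.3 x 10^-6 /K


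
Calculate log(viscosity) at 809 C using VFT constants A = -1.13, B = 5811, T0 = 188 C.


VFT equation: log(eta) = A + B / (T - T0)
  T - T0 = 809 - 188 = 621
  B / (T - T0) = 5811 / 621 = 9.357
  log(eta) = -1.13 + 9.357 = 8.227

8.227


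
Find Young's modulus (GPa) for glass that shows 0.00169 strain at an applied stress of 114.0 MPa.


Young's modulus: E = stress / strain
  E = 114.0 MPa / 0.00169 = 67455.62 MPa
Convert to GPa: 67455.62 / 1000 = 67.46 GPa

67.46 GPa


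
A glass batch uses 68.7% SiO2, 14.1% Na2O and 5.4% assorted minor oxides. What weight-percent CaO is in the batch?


Pieces sum to 100%:
  CaO = 100 - (SiO2 + Na2O + others)
  CaO = 100 - (68.7 + 14.1 + 5.4) = 11.8%

11.8%


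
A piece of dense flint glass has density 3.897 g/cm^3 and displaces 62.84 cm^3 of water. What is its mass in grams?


Rearrange rho = m / V:
  m = rho * V
  m = 3.897 * 62.84 = 244.887 g

244.887 g


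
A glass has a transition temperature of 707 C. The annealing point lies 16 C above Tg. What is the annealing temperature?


The annealing temperature is Tg plus the offset:
  T_anneal = 707 + 16 = 723 C

723 C


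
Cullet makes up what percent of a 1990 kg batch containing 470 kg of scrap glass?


Cullet ratio = (cullet mass / total batch mass) * 100
  Ratio = 470 / 1990 * 100 = 23.62%

23.62%


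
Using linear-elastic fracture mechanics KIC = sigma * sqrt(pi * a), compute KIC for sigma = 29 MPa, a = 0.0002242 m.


Fracture toughness: KIC = sigma * sqrt(pi * a)
  pi * a = pi * 0.0002242 = 0.000704345
  sqrt(pi * a) = 0.026539
  KIC = 29 * 0.026539 = 0.77 MPa*sqrt(m)

0.77 MPa*sqrt(m)


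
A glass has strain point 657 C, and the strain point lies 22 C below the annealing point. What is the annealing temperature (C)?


T_anneal = T_strain + gap:
  T_anneal = 657 + 22 = 679 C

679 C


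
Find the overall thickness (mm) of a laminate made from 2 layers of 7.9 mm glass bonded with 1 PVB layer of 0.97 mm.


Total thickness = glass contribution + PVB contribution
  Glass: 2 * 7.9 = 15.8 mm
  PVB: 1 * 0.97 = 0.97 mm
  Total = 15.8 + 0.97 = 16.77 mm

16.77 mm


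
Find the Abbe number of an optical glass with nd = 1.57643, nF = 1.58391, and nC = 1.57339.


Abbe number formula: Vd = (nd - 1) / (nF - nC)
  nd - 1 = 1.57643 - 1 = 0.57643
  nF - nC = 1.58391 - 1.57339 = 0.01052
  Vd = 0.57643 / 0.01052 = 54.79

54.79


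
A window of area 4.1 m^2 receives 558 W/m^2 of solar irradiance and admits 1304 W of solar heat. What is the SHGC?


Rearrange Q = Area * SHGC * Irradiance:
  SHGC = Q / (Area * Irradiance)
  SHGC = 1304 / (4.1 * 558) = 0.57

0.57


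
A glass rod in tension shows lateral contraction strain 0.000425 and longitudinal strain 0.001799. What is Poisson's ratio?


Poisson's ratio: nu = lateral strain / axial strain
  nu = 0.000425 / 0.001799 = 0.2362

0.2362


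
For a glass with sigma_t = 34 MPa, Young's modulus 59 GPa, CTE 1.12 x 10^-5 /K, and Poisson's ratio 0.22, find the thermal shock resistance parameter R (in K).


Thermal shock resistance: R = sigma * (1 - nu) / (E * alpha)
  Numerator = 34 * (1 - 0.22) = 26.52
  Denominator = 59 * 1000 * (1.12 x 10^-5) = 0.6608
  R = 26.52 / 0.6608 = 40.1 K

40.1 K


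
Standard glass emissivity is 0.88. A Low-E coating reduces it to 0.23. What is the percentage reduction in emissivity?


Percentage reduction = (1 - coated/uncoated) * 100
  Ratio = 0.23 / 0.88 = 0.2614
  Reduction = (1 - 0.2614) * 100 = 73.9%

73.9%


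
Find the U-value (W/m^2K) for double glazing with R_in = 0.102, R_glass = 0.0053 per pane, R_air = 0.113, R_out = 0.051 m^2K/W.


Total thermal resistance (series):
  R_total = R_in + R_glass + R_air + R_glass + R_out
  R_total = 0.102 + 0.0053 + 0.113 + 0.0053 + 0.051 = 0.2766 m^2K/W
U-value = 1 / R_total = 1 / 0.2766 = 3.615 W/m^2K

3.615 W/m^2K


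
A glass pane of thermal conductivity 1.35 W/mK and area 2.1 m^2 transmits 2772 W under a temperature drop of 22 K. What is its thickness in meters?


Fourier's law: t = k * A * dT / Q
  t = 1.35 * 2.1 * 22 / 2772
  t = 62.37 / 2772 = 0.0225 m

0.0225 m


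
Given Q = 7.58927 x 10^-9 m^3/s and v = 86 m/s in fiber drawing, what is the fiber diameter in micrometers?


Cross-sectional area from continuity:
  A = Q / v = 7.58927 x 10^-9 / 86 = 8.824733 x 10^-11 m^2
Diameter from circular cross-section:
  d = sqrt(4A / pi) * 10^6 (m -> um)
  d = sqrt(4 * 8.824733 x 10^-11 / pi) * 10^6 = 10.6 um

10.6 um


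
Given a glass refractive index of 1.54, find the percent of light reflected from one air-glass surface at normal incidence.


Fresnel reflectance at normal incidence:
  R = ((n - 1)/(n + 1))^2
  (n - 1)/(n + 1) = (1.54 - 1)/(1.54 + 1) = 0.212598
  R = 0.212598^2 = 0.0451979
  R(%) = 0.0451979 * 100 = 4.52%

4.52%


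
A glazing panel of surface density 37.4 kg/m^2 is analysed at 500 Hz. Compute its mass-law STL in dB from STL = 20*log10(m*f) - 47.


Mass law: STL = 20 * log10(m * f) - 47
  m * f = 37.4 * 500 = 18700
  log10(18700) = 4.27184
  STL = 20 * 4.27184 - 47 = 85.4368 - 47 = 38.4 dB

38.4 dB


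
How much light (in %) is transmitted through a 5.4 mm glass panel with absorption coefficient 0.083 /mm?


Beer-Lambert law: T = exp(-alpha * thickness)
  exponent = -0.083 * 5.4 = -0.4482
  T = exp(-0.4482) = 0.6388
  Percentage = 0.6388 * 100 = 63.88%

63.88%


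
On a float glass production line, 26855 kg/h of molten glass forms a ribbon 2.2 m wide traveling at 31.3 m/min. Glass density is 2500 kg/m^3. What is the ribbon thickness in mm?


Ribbon cross-section from mass balance:
  Volume rate = throughput / density = 26855 / 2500 = 10.742 m^3/h
  thickness = volume rate / (speed * 60 * width), i.e.
  thickness = throughput / (60 * speed * width * density) * 1000
  thickness = 26855 / (60 * 31.3 * 2.2 * 2500) * 1000 = 2.6 mm

2.6 mm


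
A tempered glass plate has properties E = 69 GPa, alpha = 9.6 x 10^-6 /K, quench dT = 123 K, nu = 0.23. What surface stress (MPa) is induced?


Tempering stress: sigma = E * alpha * dT / (1 - nu)
  E (MPa) = 69 * 1000 = 69000
  Numerator = 69000 * (9.6 x 10^-6) * 123 = 81.4752
  Denominator = 1 - 0.23 = 0.77
  sigma = 81.4752 / 0.77 = 105.8 MPa

105.8 MPa


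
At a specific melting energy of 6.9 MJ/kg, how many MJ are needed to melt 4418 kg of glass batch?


Total energy = mass * specific energy
  E = 4418 * 6.9 = 30484.2 MJ

30484.2 MJ


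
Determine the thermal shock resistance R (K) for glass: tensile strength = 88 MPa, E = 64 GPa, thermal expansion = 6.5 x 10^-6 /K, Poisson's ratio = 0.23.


Thermal shock resistance: R = sigma * (1 - nu) / (E * alpha)
  Numerator = 88 * (1 - 0.23) = 67.76
  Denominator = 64 * 1000 * (6.5 x 10^-6) = 0.416
  R = 67.76 / 0.416 = 162.9 K

162.9 K


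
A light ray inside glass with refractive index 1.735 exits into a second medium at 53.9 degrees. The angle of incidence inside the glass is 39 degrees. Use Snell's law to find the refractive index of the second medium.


Apply Snell's law: n1 * sin(theta1) = n2 * sin(theta2)
  n2 = n1 * sin(theta1) / sin(theta2)
  sin(39) = 0.62932
  sin(53.9) = 0.80799
  n2 = 1.735 * 0.62932 / 0.80799 = 1.3513

1.3513


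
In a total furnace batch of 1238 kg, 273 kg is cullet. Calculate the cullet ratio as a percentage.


Cullet ratio = (cullet mass / total batch mass) * 100
  Ratio = 273 / 1238 * 100 = 22.05%

22.05%


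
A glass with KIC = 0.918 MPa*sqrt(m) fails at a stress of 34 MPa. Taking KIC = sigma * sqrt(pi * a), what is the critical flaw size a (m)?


Rearrange KIC = sigma * sqrt(pi * a):
  sqrt(pi * a) = KIC / sigma
  sqrt(pi * a) = 0.918 / 34 = 0.027
  a = (KIC / sigma)^2 / pi
  a = 0.027^2 / pi = 0.000232 m

0.000232 m


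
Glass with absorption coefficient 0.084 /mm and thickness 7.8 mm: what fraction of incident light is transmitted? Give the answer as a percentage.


Beer-Lambert law: T = exp(-alpha * thickness)
  exponent = -0.084 * 7.8 = -0.6552
  T = exp(-0.6552) = 0.5193
  Percentage = 0.5193 * 100 = 51.93%

51.93%


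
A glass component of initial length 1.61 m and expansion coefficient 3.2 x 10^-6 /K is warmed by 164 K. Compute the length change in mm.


Thermal expansion formula: dL = alpha * L0 * dT
  dL = (3.2 x 10^-6) * 1.61 * 164 = 0.00084493 m
Convert to mm: 0.00084493 * 1000 = 0.8449 mm

0.8449 mm


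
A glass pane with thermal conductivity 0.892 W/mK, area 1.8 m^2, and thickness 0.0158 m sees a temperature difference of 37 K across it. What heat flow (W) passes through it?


Fourier's law: Q = k * A * dT / t
  Q = 0.892 * 1.8 * 37 / 0.0158
  Q = 59.4072 / 0.0158 = 3759.9 W

3759.9 W


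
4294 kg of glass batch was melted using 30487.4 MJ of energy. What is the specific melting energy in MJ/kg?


Rearrange E = m * s for s:
  s = E / m
  s = 30487.4 / 4294 = 7.1 MJ/kg

7.1 MJ/kg


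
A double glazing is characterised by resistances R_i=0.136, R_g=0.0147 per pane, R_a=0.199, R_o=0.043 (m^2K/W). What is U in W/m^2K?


Total thermal resistance (series):
  R_total = R_in + R_glass + R_air + R_glass + R_out
  R_total = 0.136 + 0.0147 + 0.199 + 0.0147 + 0.043 = 0.4074 m^2K/W
U-value = 1 / R_total = 1 / 0.4074 = 2.455 W/m^2K

2.455 W/m^2K


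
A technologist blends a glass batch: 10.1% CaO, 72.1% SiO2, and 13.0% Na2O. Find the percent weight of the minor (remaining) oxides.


Sum the three major oxides:
  SiO2 + Na2O + CaO = 72.1 + 13.0 + 10.1 = 95.2%
Subtract from 100%:
  Others = 100 - 95.2 = 4.8%

4.8%


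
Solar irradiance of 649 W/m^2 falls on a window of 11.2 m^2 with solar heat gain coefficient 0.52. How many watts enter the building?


Solar heat gain: Q = Area * SHGC * Irradiance
  Q = 11.2 * 0.52 * 649 = 3779.8 W

3779.8 W


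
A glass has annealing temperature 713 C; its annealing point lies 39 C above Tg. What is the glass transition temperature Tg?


Rearrange T_anneal = Tg + offset for Tg:
  Tg = T_anneal - offset = 713 - 39 = 674 C

674 C


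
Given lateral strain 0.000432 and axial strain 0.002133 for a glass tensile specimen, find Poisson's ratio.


Poisson's ratio: nu = lateral strain / axial strain
  nu = 0.000432 / 0.002133 = 0.2025

0.2025


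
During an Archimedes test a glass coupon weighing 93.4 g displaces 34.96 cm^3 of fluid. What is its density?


Use the definition of density:
  rho = mass / volume
  rho = 93.4 / 34.96 = 2.672 g/cm^3

2.672 g/cm^3


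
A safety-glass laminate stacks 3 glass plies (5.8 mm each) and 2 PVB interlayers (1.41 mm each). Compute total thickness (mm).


Total thickness = glass contribution + PVB contribution
  Glass: 3 * 5.8 = 17.4 mm
  PVB: 2 * 1.41 = 2.82 mm
  Total = 17.4 + 2.82 = 20.22 mm

20.22 mm


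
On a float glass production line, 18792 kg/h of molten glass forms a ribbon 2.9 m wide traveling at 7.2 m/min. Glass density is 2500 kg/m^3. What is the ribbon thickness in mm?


Ribbon cross-section from mass balance:
  Volume rate = throughput / density = 18792 / 2500 = 7.5168 m^3/h
  thickness = volume rate / (speed * 60 * width), i.e.
  thickness = throughput / (60 * speed * width * density) * 1000
  thickness = 18792 / (60 * 7.2 * 2.9 * 2500) * 1000 = 6.0 mm

6.0 mm


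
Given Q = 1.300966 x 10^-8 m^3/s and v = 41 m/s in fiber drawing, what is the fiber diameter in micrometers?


Cross-sectional area from continuity:
  A = Q / v = 1.300966 x 10^-8 / 41 = 3.173088 x 10^-10 m^2
Diameter from circular cross-section:
  d = sqrt(4A / pi) * 10^6 (m -> um)
  d = sqrt(4 * 3.173088 x 10^-10 / pi) * 10^6 = 20.1 um

20.1 um


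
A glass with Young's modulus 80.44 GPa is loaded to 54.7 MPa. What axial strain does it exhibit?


Rearrange E = sigma / epsilon:
  epsilon = sigma / E
  E (MPa) = 80.44 * 1000 = 80440
  epsilon = 54.7 / 80440 = 0.00068

0.00068


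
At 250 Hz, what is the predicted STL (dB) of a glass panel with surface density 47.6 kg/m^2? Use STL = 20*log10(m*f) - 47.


Mass law: STL = 20 * log10(m * f) - 47
  m * f = 47.6 * 250 = 11900
  log10(11900) = 4.07555
  STL = 20 * 4.07555 - 47 = 81.511 - 47 = 34.5 dB

34.5 dB


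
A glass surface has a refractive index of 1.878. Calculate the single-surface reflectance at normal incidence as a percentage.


Fresnel reflectance at normal incidence:
  R = ((n - 1)/(n + 1))^2
  (n - 1)/(n + 1) = (1.878 - 1)/(1.878 + 1) = 0.305073
  R = 0.305073^2 = 0.0930695
  R(%) = 0.0930695 * 100 = 9.307%

9.307%


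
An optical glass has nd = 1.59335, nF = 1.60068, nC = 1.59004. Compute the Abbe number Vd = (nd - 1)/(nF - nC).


Abbe number formula: Vd = (nd - 1) / (nF - nC)
  nd - 1 = 1.59335 - 1 = 0.59335
  nF - nC = 1.60068 - 1.59004 = 0.01064
  Vd = 0.59335 / 0.01064 = 55.77

55.77


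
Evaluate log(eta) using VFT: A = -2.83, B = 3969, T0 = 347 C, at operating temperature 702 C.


VFT equation: log(eta) = A + B / (T - T0)
  T - T0 = 702 - 347 = 355
  B / (T - T0) = 3969 / 355 = 11.18
  log(eta) = -2.83 + 11.18 = 8.35

8.35


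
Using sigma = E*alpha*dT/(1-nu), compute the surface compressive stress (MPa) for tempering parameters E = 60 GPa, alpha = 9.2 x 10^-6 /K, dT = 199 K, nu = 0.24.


Tempering stress: sigma = E * alpha * dT / (1 - nu)
  E (MPa) = 60 * 1000 = 60000
  Numerator = 60000 * (9.2 x 10^-6) * 199 = 109.848
  Denominator = 1 - 0.24 = 0.76
  sigma = 109.848 / 0.76 = 144.5 MPa

144.5 MPa


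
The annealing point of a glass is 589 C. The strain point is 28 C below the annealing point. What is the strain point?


Strain point = annealing point - difference:
  T_strain = 589 - 28 = 561 C

561 C


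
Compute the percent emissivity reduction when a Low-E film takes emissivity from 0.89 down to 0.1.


Percentage reduction = (1 - coated/uncoated) * 100
  Ratio = 0.1 / 0.89 = 0.1124
  Reduction = (1 - 0.1124) * 100 = 88.8%

88.8%


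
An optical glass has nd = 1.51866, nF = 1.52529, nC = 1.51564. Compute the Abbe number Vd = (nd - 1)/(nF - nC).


Abbe number formula: Vd = (nd - 1) / (nF - nC)
  nd - 1 = 1.51866 - 1 = 0.51866
  nF - nC = 1.52529 - 1.51564 = 0.00965
  Vd = 0.51866 / 0.00965 = 53.75

53.75


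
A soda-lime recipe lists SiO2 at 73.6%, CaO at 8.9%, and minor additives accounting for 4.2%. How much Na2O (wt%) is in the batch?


Pieces sum to 100%:
  Na2O = 100 - (SiO2 + CaO + others)
  Na2O = 100 - (73.6 + 8.9 + 4.2) = 13.3%

13.3%


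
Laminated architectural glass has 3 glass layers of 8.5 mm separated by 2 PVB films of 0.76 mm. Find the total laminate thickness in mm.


Total thickness = glass contribution + PVB contribution
  Glass: 3 * 8.5 = 25.5 mm
  PVB: 2 * 0.76 = 1.52 mm
  Total = 25.5 + 1.52 = 27.02 mm

27.02 mm


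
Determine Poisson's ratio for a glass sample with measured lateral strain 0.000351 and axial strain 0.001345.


Poisson's ratio: nu = lateral strain / axial strain
  nu = 0.000351 / 0.001345 = 0.261

0.261


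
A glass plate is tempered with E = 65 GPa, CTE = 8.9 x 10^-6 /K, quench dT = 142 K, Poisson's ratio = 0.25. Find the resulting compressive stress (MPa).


Tempering stress: sigma = E * alpha * dT / (1 - nu)
  E (MPa) = 65 * 1000 = 65000
  Numerator = 65000 * (8.9 x 10^-6) * 142 = 82.147
  Denominator = 1 - 0.25 = 0.75
  sigma = 82.147 / 0.75 = 109.5 MPa

109.5 MPa


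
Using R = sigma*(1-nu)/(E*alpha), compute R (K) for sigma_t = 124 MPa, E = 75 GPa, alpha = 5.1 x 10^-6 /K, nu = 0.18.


Thermal shock resistance: R = sigma * (1 - nu) / (E * alpha)
  Numerator = 124 * (1 - 0.18) = 101.68
  Denominator = 75 * 1000 * (5.1 x 10^-6) = 0.3825
  R = 101.68 / 0.3825 = 265.8 K

265.8 K


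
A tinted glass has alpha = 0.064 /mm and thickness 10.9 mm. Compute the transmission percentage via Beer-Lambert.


Beer-Lambert law: T = exp(-alpha * thickness)
  exponent = -0.064 * 10.9 = -0.6976
  T = exp(-0.6976) = 0.4978
  Percentage = 0.4978 * 100 = 49.78%

49.78%


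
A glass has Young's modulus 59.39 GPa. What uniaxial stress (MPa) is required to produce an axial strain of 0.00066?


Rearrange E = sigma / epsilon:
  sigma = E * epsilon
  E (MPa) = 59.39 * 1000 = 59390
  sigma = 59390 * 0.00066 = 39.2 MPa

39.2 MPa


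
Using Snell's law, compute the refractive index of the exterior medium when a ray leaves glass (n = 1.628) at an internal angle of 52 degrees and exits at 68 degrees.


Apply Snell's law: n1 * sin(theta1) = n2 * sin(theta2)
  n2 = n1 * sin(theta1) / sin(theta2)
  sin(52) = 0.788011
  sin(68) = 0.927184
  n2 = 1.628 * 0.788011 / 0.927184 = 1.3836

1.3836


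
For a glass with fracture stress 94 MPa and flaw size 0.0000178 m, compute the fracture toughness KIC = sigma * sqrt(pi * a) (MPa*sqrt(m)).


Fracture toughness: KIC = sigma * sqrt(pi * a)
  pi * a = pi * 0.0000178 = 0.00005592
  sqrt(pi * a) = 0.007478
  KIC = 94 * 0.007478 = 0.703 MPa*sqrt(m)

0.703 MPa*sqrt(m)


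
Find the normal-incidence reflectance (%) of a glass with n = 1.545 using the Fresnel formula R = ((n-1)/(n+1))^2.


Fresnel reflectance at normal incidence:
  R = ((n - 1)/(n + 1))^2
  (n - 1)/(n + 1) = (1.545 - 1)/(1.545 + 1) = 0.214145
  R = 0.214145^2 = 0.0458581
  R(%) = 0.0458581 * 100 = 4.586%

4.586%


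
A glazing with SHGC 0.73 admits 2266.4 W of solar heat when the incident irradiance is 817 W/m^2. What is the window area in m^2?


Rearrange Q = Area * SHGC * Irradiance:
  Area = Q / (SHGC * Irradiance)
  Area = 2266.4 / (0.73 * 817) = 3.8 m^2

3.8 m^2


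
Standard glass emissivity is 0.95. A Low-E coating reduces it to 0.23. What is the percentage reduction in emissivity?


Percentage reduction = (1 - coated/uncoated) * 100
  Ratio = 0.23 / 0.95 = 0.2421
  Reduction = (1 - 0.2421) * 100 = 75.8%

75.8%


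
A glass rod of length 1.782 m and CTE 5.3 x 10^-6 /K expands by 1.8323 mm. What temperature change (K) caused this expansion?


Rearrange dL = alpha * L0 * dT for dT:
  dT = dL / (alpha * L0)
  dL (m) = 1.8323 / 1000 = 0.0018323
  dT = 0.0018323 / ((5.3 x 10^-6) * 1.782) = 194.0 K

194.0 K


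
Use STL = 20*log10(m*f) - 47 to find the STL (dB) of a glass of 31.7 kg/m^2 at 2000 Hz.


Mass law: STL = 20 * log10(m * f) - 47
  m * f = 31.7 * 2000 = 63400
  log10(63400) = 4.80209
  STL = 20 * 4.80209 - 47 = 96.0418 - 47 = 49.0 dB

49.0 dB


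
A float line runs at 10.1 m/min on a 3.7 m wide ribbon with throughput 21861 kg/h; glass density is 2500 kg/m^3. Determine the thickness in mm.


Ribbon cross-section from mass balance:
  Volume rate = throughput / density = 21861 / 2500 = 8.7444 m^3/h
  thickness = volume rate / (speed * 60 * width), i.e.
  thickness = throughput / (60 * speed * width * density) * 1000
  thickness = 21861 / (60 * 10.1 * 3.7 * 2500) * 1000 = 3.9 mm

3.9 mm


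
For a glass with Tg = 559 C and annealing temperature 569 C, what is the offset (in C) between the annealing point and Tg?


Offset = T_anneal - Tg:
  offset = 569 - 559 = 10 C

10 C


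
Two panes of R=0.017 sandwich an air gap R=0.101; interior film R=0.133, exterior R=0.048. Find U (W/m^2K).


Total thermal resistance (series):
  R_total = R_in + R_glass + R_air + R_glass + R_out
  R_total = 0.133 + 0.017 + 0.101 + 0.017 + 0.048 = 0.316 m^2K/W
U-value = 1 / R_total = 1 / 0.316 = 3.165 W/m^2K

3.165 W/m^2K


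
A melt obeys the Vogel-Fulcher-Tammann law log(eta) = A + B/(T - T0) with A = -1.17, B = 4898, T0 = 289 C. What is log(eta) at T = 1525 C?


VFT equation: log(eta) = A + B / (T - T0)
  T - T0 = 1525 - 289 = 1236
  B / (T - T0) = 4898 / 1236 = 3.963
  log(eta) = -1.17 + 3.963 = 2.793

2.793


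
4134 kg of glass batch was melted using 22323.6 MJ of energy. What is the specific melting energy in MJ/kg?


Rearrange E = m * s for s:
  s = E / m
  s = 22323.6 / 4134 = 5.4 MJ/kg

5.4 MJ/kg


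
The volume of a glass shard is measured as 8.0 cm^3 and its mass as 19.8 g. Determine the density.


Use the definition of density:
  rho = mass / volume
  rho = 19.8 / 8.0 = 2.475 g/cm^3

2.475 g/cm^3


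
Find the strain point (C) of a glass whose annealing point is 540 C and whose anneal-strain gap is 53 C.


Strain point = annealing point - difference:
  T_strain = 540 - 53 = 487 C

487 C


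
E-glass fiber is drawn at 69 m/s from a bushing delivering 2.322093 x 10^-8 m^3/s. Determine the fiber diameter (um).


Cross-sectional area from continuity:
  A = Q / v = 2.322093 x 10^-8 / 69 = 3.365352 x 10^-10 m^2
Diameter from circular cross-section:
  d = sqrt(4A / pi) * 10^6 (m -> um)
  d = sqrt(4 * 3.365352 x 10^-10 / pi) * 10^6 = 20.7 um

20.7 um


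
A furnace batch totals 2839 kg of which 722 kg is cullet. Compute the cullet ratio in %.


Cullet ratio = (cullet mass / total batch mass) * 100
  Ratio = 722 / 2839 * 100 = 25.43%

25.43%


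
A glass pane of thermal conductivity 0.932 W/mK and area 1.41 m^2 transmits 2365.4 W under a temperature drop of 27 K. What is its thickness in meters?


Fourier's law: t = k * A * dT / Q
  t = 0.932 * 1.41 * 27 / 2365.4
  t = 35.48124 / 2365.4 = 0.015 m

0.015 m


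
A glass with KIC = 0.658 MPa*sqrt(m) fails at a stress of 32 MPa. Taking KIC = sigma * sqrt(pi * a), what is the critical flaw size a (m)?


Rearrange KIC = sigma * sqrt(pi * a):
  sqrt(pi * a) = KIC / sigma
  sqrt(pi * a) = 0.658 / 32 = 0.020563
  a = (KIC / sigma)^2 / pi
  a = 0.020563^2 / pi = 0.0001346 m

0.0001346 m


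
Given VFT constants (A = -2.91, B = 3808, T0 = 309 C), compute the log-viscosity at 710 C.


VFT equation: log(eta) = A + B / (T - T0)
  T - T0 = 710 - 309 = 401
  B / (T - T0) = 3808 / 401 = 9.496
  log(eta) = -2.91 + 9.496 = 6.586

6.586


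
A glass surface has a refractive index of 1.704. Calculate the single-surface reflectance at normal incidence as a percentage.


Fresnel reflectance at normal incidence:
  R = ((n - 1)/(n + 1))^2
  (n - 1)/(n + 1) = (1.704 - 1)/(1.704 + 1) = 0.260355
  R = 0.260355^2 = 0.0677847
  R(%) = 0.0677847 * 100 = 6.778%

6.778%


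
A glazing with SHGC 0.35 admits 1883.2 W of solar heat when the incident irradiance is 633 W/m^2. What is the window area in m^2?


Rearrange Q = Area * SHGC * Irradiance:
  Area = Q / (SHGC * Irradiance)
  Area = 1883.2 / (0.35 * 633) = 8.5 m^2

8.5 m^2


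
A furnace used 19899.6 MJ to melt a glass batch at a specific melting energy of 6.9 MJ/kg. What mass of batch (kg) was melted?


Rearrange E = m * s for m:
  m = E / s
  m = 19899.6 / 6.9 = 2884.0 kg

2884.0 kg


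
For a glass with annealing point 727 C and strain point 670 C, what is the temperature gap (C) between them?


Gap = T_anneal - T_strain:
  gap = 727 - 670 = 57 C

57 C


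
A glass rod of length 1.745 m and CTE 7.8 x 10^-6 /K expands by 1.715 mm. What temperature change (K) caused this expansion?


Rearrange dL = alpha * L0 * dT for dT:
  dT = dL / (alpha * L0)
  dL (m) = 1.715 / 1000 = 0.001715
  dT = 0.001715 / ((7.8 x 10^-6) * 1.745) = 126.0 K

126.0 K


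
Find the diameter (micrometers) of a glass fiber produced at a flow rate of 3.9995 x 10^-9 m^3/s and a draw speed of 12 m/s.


Cross-sectional area from continuity:
  A = Q / v = 3.9995 x 10^-9 / 12 = 3.332917 x 10^-10 m^2
Diameter from circular cross-section:
  d = sqrt(4A / pi) * 10^6 (m -> um)
  d = sqrt(4 * 3.332917 x 10^-10 / pi) * 10^6 = 20.6 um

20.6 um


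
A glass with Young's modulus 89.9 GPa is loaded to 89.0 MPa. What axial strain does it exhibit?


Rearrange E = sigma / epsilon:
  epsilon = sigma / E
  E (MPa) = 89.9 * 1000 = 89900
  epsilon = 89.0 / 89900 = 0.00099

0.00099


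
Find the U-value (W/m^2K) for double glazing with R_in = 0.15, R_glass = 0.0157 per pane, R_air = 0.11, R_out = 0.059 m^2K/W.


Total thermal resistance (series):
  R_total = R_in + R_glass + R_air + R_glass + R_out
  R_total = 0.15 + 0.0157 + 0.11 + 0.0157 + 0.059 = 0.3504 m^2K/W
U-value = 1 / R_total = 1 / 0.3504 = 2.854 W/m^2K

2.854 W/m^2K


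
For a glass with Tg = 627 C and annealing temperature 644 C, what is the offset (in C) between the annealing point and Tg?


Offset = T_anneal - Tg:
  offset = 644 - 627 = 17 C

17 C


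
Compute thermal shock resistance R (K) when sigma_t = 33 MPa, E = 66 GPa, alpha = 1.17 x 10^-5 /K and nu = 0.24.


Thermal shock resistance: R = sigma * (1 - nu) / (E * alpha)
  Numerator = 33 * (1 - 0.24) = 25.08
  Denominator = 66 * 1000 * (1.17 x 10^-5) = 0.7722
  R = 25.08 / 0.7722 = 32.5 K

32.5 K


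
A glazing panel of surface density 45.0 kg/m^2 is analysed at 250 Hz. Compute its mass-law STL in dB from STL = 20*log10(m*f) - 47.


Mass law: STL = 20 * log10(m * f) - 47
  m * f = 45.0 * 250 = 11250
  log10(11250) = 4.05115
  STL = 20 * 4.05115 - 47 = 81.023 - 47 = 34.0 dB

34.0 dB


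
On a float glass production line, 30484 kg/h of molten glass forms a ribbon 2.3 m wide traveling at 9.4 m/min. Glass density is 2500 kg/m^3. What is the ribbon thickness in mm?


Ribbon cross-section from mass balance:
  Volume rate = throughput / density = 30484 / 2500 = 12.1936 m^3/h
  thickness = volume rate / (speed * 60 * width), i.e.
  thickness = throughput / (60 * speed * width * density) * 1000
  thickness = 30484 / (60 * 9.4 * 2.3 * 2500) * 1000 = 9.4 mm

9.4 mm


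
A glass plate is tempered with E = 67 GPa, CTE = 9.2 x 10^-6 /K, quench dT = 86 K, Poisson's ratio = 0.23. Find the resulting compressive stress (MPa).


Tempering stress: sigma = E * alpha * dT / (1 - nu)
  E (MPa) = 67 * 1000 = 67000
  Numerator = 67000 * (9.2 x 10^-6) * 86 = 53.0104
  Denominator = 1 - 0.23 = 0.77
  sigma = 53.0104 / 0.77 = 68.8 MPa

68.8 MPa


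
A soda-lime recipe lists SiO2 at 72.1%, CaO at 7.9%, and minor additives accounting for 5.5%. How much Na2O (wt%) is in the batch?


Pieces sum to 100%:
  Na2O = 100 - (SiO2 + CaO + others)
  Na2O = 100 - (72.1 + 7.9 + 5.5) = 14.5%

14.5%
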